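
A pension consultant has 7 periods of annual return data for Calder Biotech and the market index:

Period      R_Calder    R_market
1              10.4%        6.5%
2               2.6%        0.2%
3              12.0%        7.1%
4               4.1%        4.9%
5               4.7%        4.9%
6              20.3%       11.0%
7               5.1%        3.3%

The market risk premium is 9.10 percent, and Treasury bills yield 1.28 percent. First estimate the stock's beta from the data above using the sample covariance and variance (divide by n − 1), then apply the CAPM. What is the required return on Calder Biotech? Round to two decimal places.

Mean R_i = (10.4 + 2.6 + 12.0 + 4.1 + 4.7 + 20.3 + 5.1) / 7 = 8.4571%
Mean R_m = (6.5 + 0.2 + 7.1 + 4.9 + 4.9 + 11.0 + 3.3) / 7 = 5.4143%
Σ(R_i − R̄_i)(R_m − R̄_m) = 116.0443  ⇒  Cov = 116.0443 / 6 = 19.3407
Σ(R_m − R̄_m)² = 67.4086  ⇒  Var(R_m) = 67.4086 / 6 = 11.2348
β = Cov / Var(R_m) = 19.3407 / 11.2348 = 1.7215
E(R) = R_f + β × MRP = 1.28% + 1.7215 × 9.10% = 16.95%

16.95%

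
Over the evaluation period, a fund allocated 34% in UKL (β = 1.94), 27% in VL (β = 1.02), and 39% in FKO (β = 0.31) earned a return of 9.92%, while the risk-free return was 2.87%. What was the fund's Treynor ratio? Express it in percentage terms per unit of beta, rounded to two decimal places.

β_P = 0.34×1.94 + 0.27×1.02 + 0.39×0.31 = 1.0559
Treynor = (R_P − R_f) / β_P = (9.92% − 2.87%) / 1.0559 = 7.05% / 1.0559 = 6.68%

6.68%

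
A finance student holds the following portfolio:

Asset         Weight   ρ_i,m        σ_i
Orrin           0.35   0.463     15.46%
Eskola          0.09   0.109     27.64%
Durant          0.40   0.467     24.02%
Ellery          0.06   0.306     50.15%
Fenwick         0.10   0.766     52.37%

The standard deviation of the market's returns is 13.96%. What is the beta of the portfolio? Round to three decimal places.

β_Orrin = 0.463 × 15.46% / 13.96% = 0.5127
β_Eskola = 0.109 × 27.64% / 13.96% = 0.2158
β_Durant = 0.467 × 24.02% / 13.96% = 0.8035
β_Ellery = 0.306 × 50.15% / 13.96% = 1.0993
β_Fenwick = 0.766 × 52.37% / 13.96% = 2.8736
β_P = Σ w_i β_i = 0.35×0.5127 + 0.09×0.2158 + 0.40×0.8035 + 0.06×1.0993 + 0.10×2.8736 = 0.8736

0.874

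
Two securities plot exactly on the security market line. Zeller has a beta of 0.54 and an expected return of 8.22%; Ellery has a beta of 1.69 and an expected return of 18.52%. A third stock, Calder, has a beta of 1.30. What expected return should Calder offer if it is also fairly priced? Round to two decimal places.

15.03%

MRP (SML slope) = (18.52% − 8.22%) / (1.69 − 0.54) = 10.30% / 1.15 = 8.9565%
R_f (intercept) = 8.22% − 0.54 × 8.9565% = 3.3835%
E(R_Calder) = R_f + β × MRP = 3.3835% + 1.30 × 8.9565% = 15.03%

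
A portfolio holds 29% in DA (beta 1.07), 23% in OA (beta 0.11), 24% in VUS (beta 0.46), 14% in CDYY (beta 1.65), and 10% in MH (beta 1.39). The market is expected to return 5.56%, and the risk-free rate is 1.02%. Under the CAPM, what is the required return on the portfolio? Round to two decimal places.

4.72%

β_P = Σ w_i β_i = 0.29×1.07 + 0.23×0.11 + 0.24×0.46 + 0.14×1.65 + 0.10×1.39 = 0.8160
MRP = 5.56% − 1.02% = 4.54%
E(R_P) = R_f + β_P × MRP = 1.02% + 0.8160 × 4.54% = 4.72%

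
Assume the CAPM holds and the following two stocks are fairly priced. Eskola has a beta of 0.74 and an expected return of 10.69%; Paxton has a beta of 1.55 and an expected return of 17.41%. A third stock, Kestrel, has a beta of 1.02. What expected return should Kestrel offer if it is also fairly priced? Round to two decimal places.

MRP (SML slope) = (17.41% − 10.69%) / (1.55 − 0.74) = 6.72% / 0.81 = 8.2963%
R_f (intercept) = 10.69% − 0.74 × 8.2963% = 4.5507%
E(R_Kestrel) = R_f + β × MRP = 4.5507% + 1.02 × 8.2963% = 13.01%

13.01%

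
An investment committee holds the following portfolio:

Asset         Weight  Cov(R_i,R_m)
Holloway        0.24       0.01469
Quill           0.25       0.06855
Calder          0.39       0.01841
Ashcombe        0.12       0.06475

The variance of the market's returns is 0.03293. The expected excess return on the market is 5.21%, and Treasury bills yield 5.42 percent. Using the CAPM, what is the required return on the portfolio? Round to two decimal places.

β_Holloway = 0.01469 / 0.03293 = 0.4461
β_Quill = 0.06855 / 0.03293 = 2.0817
β_Calder = 0.01841 / 0.03293 = 0.5591
β_Ashcombe = 0.06475 / 0.03293 = 1.9663
β_P = Σ w_i β_i = 0.24×0.4461 + 0.25×2.0817 + 0.39×0.5591 + 0.12×1.9663 = 1.0815
E(R_P) = R_f + β_P × MRP = 5.42% + 1.0815 × 5.21% = 11.05%

11.05%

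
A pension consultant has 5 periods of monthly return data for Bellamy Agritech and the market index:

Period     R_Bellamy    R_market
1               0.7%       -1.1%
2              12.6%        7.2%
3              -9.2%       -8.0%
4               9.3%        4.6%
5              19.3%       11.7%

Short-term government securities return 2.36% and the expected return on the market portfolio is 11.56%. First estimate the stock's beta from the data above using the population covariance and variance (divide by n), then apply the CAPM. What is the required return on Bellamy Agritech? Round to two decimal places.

15.67%

Mean R_i = (0.7 + 12.6 − 9.2 + 9.3 + 19.3) / 5 = 6.5400%
Mean R_m = (-1.1 + 7.2 − 8.0 + 4.6 + 11.7) / 5 = 2.8800%
Σ(R_i − R̄_i)(R_m − R̄_m) = 337.9640  ⇒  Cov = 337.9640 / 5 = 67.5928
Σ(R_m − R̄_m)² = 233.6280  ⇒  Var(R_m) = 233.6280 / 5 = 46.7256
β = Cov / Var(R_m) = 67.5928 / 46.7256 = 1.4466
MRP = 11.56% − 2.36% = 9.20%
E(R) = R_f + β × MRP = 2.36% + 1.4466 × 9.20% = 15.67%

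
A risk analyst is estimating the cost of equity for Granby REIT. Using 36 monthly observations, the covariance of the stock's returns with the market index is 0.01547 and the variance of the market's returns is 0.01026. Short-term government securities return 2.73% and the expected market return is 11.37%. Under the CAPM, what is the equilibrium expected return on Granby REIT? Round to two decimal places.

15.76%

β = Cov(R_i, R_m) / Var(R_m) = 0.01547 / 0.01026 = 1.5078
MRP = 11.37% − 2.73% = 8.64%
E(R) = R_f + β × MRP = 2.73% + 1.5078 × 8.64% = 15.76%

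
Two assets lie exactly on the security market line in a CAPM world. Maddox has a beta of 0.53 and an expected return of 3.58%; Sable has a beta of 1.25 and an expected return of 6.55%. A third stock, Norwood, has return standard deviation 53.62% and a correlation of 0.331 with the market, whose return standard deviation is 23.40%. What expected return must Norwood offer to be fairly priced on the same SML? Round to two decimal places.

MRP = (6.55% − 3.58%) / (1.25 − 0.53) = 4.1250%
R_f = 3.58% − 0.53 × 4.1250% = 1.3938%
β_Norwood = ρ·σ_i/σ_m = 0.331 × 53.62 / 23.40 = 0.7585
E(R_Norwood) = R_f + β × MRP = 1.3938% + 0.7585 × 4.1250% = 4.52%

4.52%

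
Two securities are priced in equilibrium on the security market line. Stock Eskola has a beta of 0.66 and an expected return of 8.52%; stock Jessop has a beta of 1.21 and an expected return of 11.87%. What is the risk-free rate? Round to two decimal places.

4.50%

Both satisfy E(R) = R_f + β·MRP, so the slope of the SML is
MRP = (11.87% − 8.52%) / (1.21 − 0.66) = 3.35% / 0.55 = 6.0909%
R_f = E(R_Eskola) − β_Eskola·MRP = 8.52% − 0.66 × 6.0909% = 4.5000%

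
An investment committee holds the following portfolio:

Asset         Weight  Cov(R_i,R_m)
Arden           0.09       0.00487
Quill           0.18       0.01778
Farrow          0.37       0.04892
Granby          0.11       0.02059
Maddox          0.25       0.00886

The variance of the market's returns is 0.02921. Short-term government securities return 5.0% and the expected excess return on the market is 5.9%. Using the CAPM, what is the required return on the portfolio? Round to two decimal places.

10.30%

β_Arden = 0.00487 / 0.02921 = 0.1667
β_Quill = 0.01778 / 0.02921 = 0.6087
β_Farrow = 0.04892 / 0.02921 = 1.6748
β_Granby = 0.02059 / 0.02921 = 0.7049
β_Maddox = 0.00886 / 0.02921 = 0.3033
β_P = Σ w_i β_i = 0.09×0.1667 + 0.18×0.6087 + 0.37×1.6748 + 0.11×0.7049 + 0.25×0.3033 = 0.8976
E(R_P) = R_f + β_P × MRP = 5.0% + 0.8976 × 5.9% = 10.30%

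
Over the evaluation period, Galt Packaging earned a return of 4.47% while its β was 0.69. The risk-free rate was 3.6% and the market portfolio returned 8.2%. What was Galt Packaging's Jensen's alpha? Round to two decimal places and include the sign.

Market excess return = 8.2% − 3.6% = 4.60%
CAPM benchmark = R_f + β(R_m − R_f) = 3.6% + 0.69 × 4.6% = 6.7740%
α = actual − benchmark = 4.47% − 6.7740% = -2.30%

-2.30%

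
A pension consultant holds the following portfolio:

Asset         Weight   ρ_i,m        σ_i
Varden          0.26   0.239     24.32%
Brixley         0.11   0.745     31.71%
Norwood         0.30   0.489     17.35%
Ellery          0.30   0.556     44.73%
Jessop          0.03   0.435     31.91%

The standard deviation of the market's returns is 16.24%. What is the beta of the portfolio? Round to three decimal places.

0.895

β_Varden = 0.239 × 24.32% / 16.24% = 0.3579
β_Brixley = 0.745 × 31.71% / 16.24% = 1.4547
β_Norwood = 0.489 × 17.35% / 16.24% = 0.5224
β_Ellery = 0.556 × 44.73% / 16.24% = 1.5314
β_Jessop = 0.435 × 31.91% / 16.24% = 0.8547
β_P = Σ w_i β_i = 0.26×0.3579 + 0.11×1.4547 + 0.30×0.5224 + 0.30×1.5314 + 0.03×0.8547 = 0.8949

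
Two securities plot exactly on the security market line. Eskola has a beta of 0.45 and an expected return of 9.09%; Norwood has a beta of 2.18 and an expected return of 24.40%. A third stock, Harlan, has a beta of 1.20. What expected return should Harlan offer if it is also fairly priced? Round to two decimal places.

15.73%

MRP (SML slope) = (24.40% − 9.09%) / (2.18 − 0.45) = 15.31% / 1.73 = 8.8497%
R_f (intercept) = 9.09% − 0.45 × 8.8497% = 5.1076%
E(R_Harlan) = R_f + β × MRP = 5.1076% + 1.20 × 8.8497% = 15.73%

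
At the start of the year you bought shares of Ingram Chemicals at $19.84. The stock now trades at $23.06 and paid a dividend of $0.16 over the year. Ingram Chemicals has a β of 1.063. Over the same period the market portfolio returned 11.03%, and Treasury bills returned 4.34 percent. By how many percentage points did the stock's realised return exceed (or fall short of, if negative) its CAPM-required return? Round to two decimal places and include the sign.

+5.58%

Realised HPR = (P1 + D1 − P0) / P0 = (23.06 + 0.16 − 19.84) / 19.84 = 3.38 / 19.84 = 17.0363%
MRP = 11.03% − 4.34% = 6.69%
CAPM required = R_f + β·MRP = 4.34% + 1.063 × 6.69% = 11.45147%
α = realised − required = 17.0363% − 11.45147% = +5.58%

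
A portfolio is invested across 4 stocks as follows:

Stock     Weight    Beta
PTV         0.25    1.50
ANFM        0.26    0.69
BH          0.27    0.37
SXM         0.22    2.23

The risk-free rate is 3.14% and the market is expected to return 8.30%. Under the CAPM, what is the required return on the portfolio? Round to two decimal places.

9.05%

β_P = Σ w_i β_i = 0.25×1.50 + 0.26×0.69 + 0.27×0.37 + 0.22×2.23 = 1.1449
MRP = 8.30% − 3.14% = 5.16%
E(R_P) = R_f + β_P × MRP = 3.14% + 1.1449 × 5.16% = 9.05%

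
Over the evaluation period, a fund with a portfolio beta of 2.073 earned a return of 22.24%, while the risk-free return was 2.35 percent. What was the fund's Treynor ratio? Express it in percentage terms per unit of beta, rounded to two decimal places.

Treynor = (R_P − R_f) / β_P = (22.24% − 2.35%) / 2.0730 = 19.89% / 2.0730 = 9.59%

9.59%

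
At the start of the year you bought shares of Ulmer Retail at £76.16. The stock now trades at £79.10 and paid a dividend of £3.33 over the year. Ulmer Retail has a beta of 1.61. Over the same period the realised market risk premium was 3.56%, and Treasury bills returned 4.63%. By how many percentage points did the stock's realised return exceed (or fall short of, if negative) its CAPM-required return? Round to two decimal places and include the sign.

-2.13%

Realised HPR = (P1 + D1 − P0) / P0 = (79.10 + 3.33 − 76.16) / 76.16 = 6.27 / 76.16 = 8.2327%
CAPM required = R_f + β·MRP = 4.63% + 1.61 × 3.56% = 10.3616%
α = realised − required = 8.2327% − 10.3616% = -2.13%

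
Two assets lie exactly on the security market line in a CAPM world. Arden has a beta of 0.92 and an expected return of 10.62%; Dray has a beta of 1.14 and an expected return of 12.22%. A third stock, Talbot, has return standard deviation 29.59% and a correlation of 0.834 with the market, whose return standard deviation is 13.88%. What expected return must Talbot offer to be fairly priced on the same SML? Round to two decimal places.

16.86%

MRP = (12.22% − 10.62%) / (1.14 − 0.92) = 7.2727%
R_f = 10.62% − 0.92 × 7.2727% = 3.9291%
β_Talbot = ρ·σ_i/σ_m = 0.834 × 29.59 / 13.88 = 1.7780
E(R_Talbot) = R_f + β × MRP = 3.9291% + 1.7780 × 7.2727% = 16.86%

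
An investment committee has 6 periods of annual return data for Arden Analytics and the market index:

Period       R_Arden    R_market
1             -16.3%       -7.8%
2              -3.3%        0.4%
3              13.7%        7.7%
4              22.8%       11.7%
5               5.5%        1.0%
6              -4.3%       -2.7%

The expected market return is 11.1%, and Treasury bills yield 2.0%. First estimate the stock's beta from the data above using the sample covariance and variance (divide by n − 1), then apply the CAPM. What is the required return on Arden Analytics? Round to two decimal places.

19.78%

Mean R_i = (-16.3 − 3.3 + 13.7 + 22.8 + 5.5 − 4.3) / 6 = 3.0167%
Mean R_m = (-7.8 + 0.4 + 7.7 + 11.7 + 1.0 − 2.7) / 6 = 1.7167%
Σ(R_i − R̄_i)(R_m − R̄_m) = 484.1083  ⇒  Cov = 484.1083 / 5 = 96.8217
Σ(R_m − R̄_m)² = 247.7883  ⇒  Var(R_m) = 247.7883 / 5 = 49.5577
β = Cov / Var(R_m) = 96.8217 / 49.5577 = 1.9537
MRP = 11.1% − 2.0% = 9.10%
E(R) = R_f + β × MRP = 2.0% + 1.9537 × 9.1% = 19.78%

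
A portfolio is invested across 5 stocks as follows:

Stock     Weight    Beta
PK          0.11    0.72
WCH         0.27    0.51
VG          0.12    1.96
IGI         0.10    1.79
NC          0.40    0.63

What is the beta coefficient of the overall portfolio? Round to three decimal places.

β_P = Σ w_i β_i = 0.11×0.72 + 0.27×0.51 + 0.12×1.96 + 0.10×1.79 + 0.40×0.63 = 0.8831

0.883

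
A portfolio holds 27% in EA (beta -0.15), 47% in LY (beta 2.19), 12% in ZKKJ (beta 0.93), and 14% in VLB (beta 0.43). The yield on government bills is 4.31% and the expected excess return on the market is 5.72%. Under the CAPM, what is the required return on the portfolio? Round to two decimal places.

10.95%

β_P = Σ w_i β_i = 0.27×-0.15 + 0.47×2.19 + 0.12×0.93 + 0.14×0.43 = 1.1606
E(R_P) = R_f + β_P × MRP = 4.31% + 1.1606 × 5.72% = 10.95%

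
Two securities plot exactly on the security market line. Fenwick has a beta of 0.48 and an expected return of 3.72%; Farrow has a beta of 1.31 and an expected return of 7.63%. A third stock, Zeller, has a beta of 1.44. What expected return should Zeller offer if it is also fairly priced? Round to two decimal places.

8.24%

MRP (SML slope) = (7.63% − 3.72%) / (1.31 − 0.48) = 3.91% / 0.83 = 4.7108%
R_f (intercept) = 3.72% − 0.48 × 4.7108% = 1.4588%
E(R_Zeller) = R_f + β × MRP = 1.4588% + 1.44 × 4.7108% = 8.24%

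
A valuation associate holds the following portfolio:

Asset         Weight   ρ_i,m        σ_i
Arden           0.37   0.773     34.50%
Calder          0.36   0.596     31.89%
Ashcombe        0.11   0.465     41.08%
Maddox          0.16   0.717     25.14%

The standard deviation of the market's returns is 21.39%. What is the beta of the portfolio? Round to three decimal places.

β_Arden = 0.773 × 34.50% / 21.39% = 1.2468
β_Calder = 0.596 × 31.89% / 21.39% = 0.8886
β_Ashcombe = 0.465 × 41.08% / 21.39% = 0.8930
β_Maddox = 0.717 × 25.14% / 21.39% = 0.8427
β_P = Σ w_i β_i = 0.37×1.2468 + 0.36×0.8886 + 0.11×0.8930 + 0.16×0.8427 = 1.0143

1.014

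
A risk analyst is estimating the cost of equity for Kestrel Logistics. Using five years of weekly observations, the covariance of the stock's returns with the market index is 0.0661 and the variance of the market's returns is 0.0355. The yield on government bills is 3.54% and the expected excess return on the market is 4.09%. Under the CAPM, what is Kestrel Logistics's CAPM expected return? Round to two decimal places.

11.16%

β = Cov(R_i, R_m) / Var(R_m) = 0.0661 / 0.0355 = 1.8620
E(R) = R_f + β × MRP = 3.54% + 1.8620 × 4.09% = 11.16%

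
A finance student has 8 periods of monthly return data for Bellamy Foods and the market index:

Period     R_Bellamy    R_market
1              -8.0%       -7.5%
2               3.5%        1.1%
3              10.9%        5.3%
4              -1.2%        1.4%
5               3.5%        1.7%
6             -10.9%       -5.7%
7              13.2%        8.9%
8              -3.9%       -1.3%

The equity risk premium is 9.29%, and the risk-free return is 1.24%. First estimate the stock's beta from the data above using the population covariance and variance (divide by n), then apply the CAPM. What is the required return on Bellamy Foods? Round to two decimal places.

15.37%

Mean R_i = (-8.0 + 3.5 + 10.9 − 1.2 + 3.5 − 10.9 + 13.2 − 3.9) / 8 = 0.8875%
Mean R_m = (-7.5 + 1.1 + 5.3 + 1.4 + 1.7 − 5.7 + 8.9 − 1.3) / 8 = 0.4875%
Σ(R_i − R̄_i)(R_m − R̄_m) = 307.1088  ⇒  Cov = 307.1088 / 8 = 38.3886
Σ(R_m − R̄_m)² = 201.8888  ⇒  Var(R_m) = 201.8888 / 8 = 25.2361
β = Cov / Var(R_m) = 38.3886 / 25.2361 = 1.5212
E(R) = R_f + β × MRP = 1.24% + 1.5212 × 9.29% = 15.37%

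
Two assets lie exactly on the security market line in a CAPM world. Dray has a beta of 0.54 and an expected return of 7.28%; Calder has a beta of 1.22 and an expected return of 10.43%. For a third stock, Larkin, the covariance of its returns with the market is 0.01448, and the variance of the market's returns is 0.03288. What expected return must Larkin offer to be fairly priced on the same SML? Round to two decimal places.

6.82%

MRP = (10.43% − 7.28%) / (1.22 − 0.54) = 4.6324%
R_f = 7.28% − 0.54 × 4.6324% = 4.7785%
β_Larkin = Cov / Var(R_m) = 0.01448 / 0.03288 = 0.4404
E(R_Larkin) = R_f + β × MRP = 4.7785% + 0.4404 × 4.6324% = 6.82%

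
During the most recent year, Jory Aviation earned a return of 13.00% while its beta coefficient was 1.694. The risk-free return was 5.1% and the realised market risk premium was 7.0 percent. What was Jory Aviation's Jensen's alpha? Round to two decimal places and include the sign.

-3.96%

CAPM benchmark = R_f + β(R_m − R_f) = 5.1% + 1.694 × 7.0% = 16.9580%
α = actual − benchmark = 13.00% − 16.9580% = -3.96%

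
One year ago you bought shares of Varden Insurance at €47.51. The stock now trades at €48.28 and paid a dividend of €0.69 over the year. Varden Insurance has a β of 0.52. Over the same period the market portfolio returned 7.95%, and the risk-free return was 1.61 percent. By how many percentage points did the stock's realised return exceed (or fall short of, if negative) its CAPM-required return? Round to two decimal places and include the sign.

Realised HPR = (P1 + D1 − P0) / P0 = (48.28 + 0.69 − 47.51) / 47.51 = 1.46 / 47.51 = 3.0730%
MRP = 7.95% − 1.61% = 6.34%
CAPM required = R_f + β·MRP = 1.61% + 0.52 × 6.34% = 4.9068%
α = realised − required = 3.0730% − 4.9068% = -1.83%

-1.83%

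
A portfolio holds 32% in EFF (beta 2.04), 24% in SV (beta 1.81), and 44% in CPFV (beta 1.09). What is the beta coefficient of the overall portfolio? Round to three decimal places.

β_P = Σ w_i β_i = 0.32×2.04 + 0.24×1.81 + 0.44×1.09 = 1.5668

1.567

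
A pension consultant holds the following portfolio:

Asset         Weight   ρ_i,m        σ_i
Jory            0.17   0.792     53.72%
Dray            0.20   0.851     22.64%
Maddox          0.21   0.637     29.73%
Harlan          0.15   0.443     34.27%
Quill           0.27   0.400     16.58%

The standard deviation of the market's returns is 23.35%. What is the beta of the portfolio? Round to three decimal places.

0.819

β_Jory = 0.792 × 53.72% / 23.35% = 1.8221
β_Dray = 0.851 × 22.64% / 23.35% = 0.8251
β_Maddox = 0.637 × 29.73% / 23.35% = 0.8110
β_Harlan = 0.443 × 34.27% / 23.35% = 0.6502
β_Quill = 0.400 × 16.58% / 23.35% = 0.2840
β_P = Σ w_i β_i = 0.17×1.8221 + 0.20×0.8251 + 0.21×0.8110 + 0.15×0.6502 + 0.27×0.2840 = 0.8193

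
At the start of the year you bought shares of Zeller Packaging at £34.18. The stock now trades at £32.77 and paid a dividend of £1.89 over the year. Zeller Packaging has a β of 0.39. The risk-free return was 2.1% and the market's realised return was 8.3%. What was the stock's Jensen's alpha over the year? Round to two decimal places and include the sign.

Realised HPR = (P1 + D1 − P0) / P0 = (32.77 + 1.89 − 34.18) / 34.18 = 0.48 / 34.18 = 1.4043%
MRP = 8.3% − 2.1% = 6.20%
CAPM required = R_f + β·MRP = 2.1% + 0.39 × 6.2% = 4.5180%
α = realised − required = 1.4043% − 4.5180% = -3.11%

-3.11%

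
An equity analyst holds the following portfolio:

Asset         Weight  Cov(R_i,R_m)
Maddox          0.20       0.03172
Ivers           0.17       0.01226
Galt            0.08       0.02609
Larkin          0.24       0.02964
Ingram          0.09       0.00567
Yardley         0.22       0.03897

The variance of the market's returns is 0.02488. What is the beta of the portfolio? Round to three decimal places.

β_Maddox = 0.03172 / 0.02488 = 1.2749
β_Ivers = 0.01226 / 0.02488 = 0.4928
β_Galt = 0.02609 / 0.02488 = 1.0486
β_Larkin = 0.02964 / 0.02488 = 1.1913
β_Ingram = 0.00567 / 0.02488 = 0.2279
β_Yardley = 0.03897 / 0.02488 = 1.5663
β_P = Σ w_i β_i = 0.20×1.2749 + 0.17×0.4928 + 0.08×1.0486 + 0.24×1.1913 + 0.09×0.2279 + 0.22×1.5663 = 1.0737

1.074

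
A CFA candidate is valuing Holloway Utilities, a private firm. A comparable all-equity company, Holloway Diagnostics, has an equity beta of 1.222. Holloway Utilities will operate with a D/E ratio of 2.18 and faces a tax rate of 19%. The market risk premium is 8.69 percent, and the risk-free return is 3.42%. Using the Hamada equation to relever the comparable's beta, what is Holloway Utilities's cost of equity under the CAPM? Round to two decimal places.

32.79%

β_L = β_U × [1 + (1 − t)(D/E)] = 1.222 × [1 + (1 − 0.19) × 2.18]
    = 1.222 × [1 + 0.81 × 2.18] = 1.222 × 2.7658 = 3.3798
E(R) = R_f + β_L × MRP = 3.42% + 3.3798 × 8.69% = 32.79%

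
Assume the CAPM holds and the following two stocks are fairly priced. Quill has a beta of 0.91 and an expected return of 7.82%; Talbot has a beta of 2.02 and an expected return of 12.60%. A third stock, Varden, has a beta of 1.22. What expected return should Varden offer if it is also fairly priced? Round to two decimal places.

9.15%

MRP (SML slope) = (12.60% − 7.82%) / (2.02 − 0.91) = 4.78% / 1.11 = 4.3063%
R_f (intercept) = 7.82% − 0.91 × 4.3063% = 3.9013%
E(R_Varden) = R_f + β × MRP = 3.9013% + 1.22 × 4.3063% = 9.15%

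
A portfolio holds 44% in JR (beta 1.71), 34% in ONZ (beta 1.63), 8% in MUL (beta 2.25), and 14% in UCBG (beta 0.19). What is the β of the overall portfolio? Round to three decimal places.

β_P = Σ w_i β_i = 0.44×1.71 + 0.34×1.63 + 0.08×2.25 + 0.14×0.19 = 1.5132

1.513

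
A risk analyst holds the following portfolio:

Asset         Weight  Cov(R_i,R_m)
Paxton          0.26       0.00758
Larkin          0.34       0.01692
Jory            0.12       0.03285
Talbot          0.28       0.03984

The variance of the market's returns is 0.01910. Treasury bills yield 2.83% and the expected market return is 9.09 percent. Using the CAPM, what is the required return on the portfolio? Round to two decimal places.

10.31%

β_Paxton = 0.00758 / 0.01910 = 0.3969
β_Larkin = 0.01692 / 0.01910 = 0.8859
β_Jory = 0.03285 / 0.01910 = 1.7199
β_Talbot = 0.03984 / 0.01910 = 2.0859
β_P = Σ w_i β_i = 0.26×0.3969 + 0.34×0.8859 + 0.12×1.7199 + 0.28×2.0859 = 1.1948
MRP = 9.09% − 2.83% = 6.26%
E(R_P) = R_f + β_P × MRP = 2.83% + 1.1948 × 6.26% = 10.31%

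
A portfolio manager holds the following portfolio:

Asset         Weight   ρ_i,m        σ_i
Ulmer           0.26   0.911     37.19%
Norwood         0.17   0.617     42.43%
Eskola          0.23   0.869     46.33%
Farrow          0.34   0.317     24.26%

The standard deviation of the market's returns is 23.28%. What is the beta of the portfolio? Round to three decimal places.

β_Ulmer = 0.911 × 37.19% / 23.28% = 1.4553
β_Norwood = 0.617 × 42.43% / 23.28% = 1.1245
β_Eskola = 0.869 × 46.33% / 23.28% = 1.7294
β_Farrow = 0.317 × 24.26% / 23.28% = 0.3303
β_P = Σ w_i β_i = 0.26×1.4553 + 0.17×1.1245 + 0.23×1.7294 + 0.34×0.3303 = 1.0796

1.080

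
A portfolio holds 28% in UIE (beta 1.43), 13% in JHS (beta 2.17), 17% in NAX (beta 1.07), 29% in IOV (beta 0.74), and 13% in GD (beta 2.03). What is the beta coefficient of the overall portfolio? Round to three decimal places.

1.343

β_P = Σ w_i β_i = 0.28×1.43 + 0.13×2.17 + 0.17×1.07 + 0.29×0.74 + 0.13×2.03 = 1.3429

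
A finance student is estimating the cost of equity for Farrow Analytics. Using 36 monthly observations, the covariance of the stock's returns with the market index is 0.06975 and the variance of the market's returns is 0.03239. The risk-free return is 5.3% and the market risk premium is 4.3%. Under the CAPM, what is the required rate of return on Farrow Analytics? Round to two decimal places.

14.56%

β = Cov(R_i, R_m) / Var(R_m) = 0.06975 / 0.03239 = 2.1534
E(R) = R_f + β × MRP = 5.3% + 2.1534 × 4.3% = 14.56%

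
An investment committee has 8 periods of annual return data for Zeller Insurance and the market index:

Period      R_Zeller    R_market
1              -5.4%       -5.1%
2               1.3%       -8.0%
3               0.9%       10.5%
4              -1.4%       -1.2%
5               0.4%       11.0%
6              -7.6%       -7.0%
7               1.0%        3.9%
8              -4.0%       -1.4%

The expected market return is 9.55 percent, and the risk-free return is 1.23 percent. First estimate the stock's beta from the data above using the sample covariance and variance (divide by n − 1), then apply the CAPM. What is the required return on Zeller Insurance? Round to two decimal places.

Mean R_i = (-5.4 + 1.3 + 0.9 − 1.4 + 0.4 − 7.6 + 1.0 − 4.0) / 8 = -1.8500%
Mean R_m = (-5.1 − 8.0 + 10.5 − 1.2 + 11.0 − 7.0 + 3.9 − 1.4) / 8 = 0.3375%
Σ(R_i − R̄_i)(R_m − R̄_m) = 100.3650  ⇒  Cov = 100.3650 / 7 = 14.3379
Σ(R_m − R̄_m)² = 387.9588  ⇒  Var(R_m) = 387.9588 / 7 = 55.4227
β = Cov / Var(R_m) = 14.3379 / 55.4227 = 0.2587
MRP = 9.55% − 1.23% = 8.32%
E(R) = R_f + β × MRP = 1.23% + 0.2587 × 8.32% = 3.38%

3.38%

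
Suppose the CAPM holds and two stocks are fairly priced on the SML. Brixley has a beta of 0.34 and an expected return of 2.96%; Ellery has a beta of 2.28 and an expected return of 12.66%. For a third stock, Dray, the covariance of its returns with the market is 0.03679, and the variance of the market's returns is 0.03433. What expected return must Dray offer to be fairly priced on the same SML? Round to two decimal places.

MRP = (12.66% − 2.96%) / (2.28 − 0.34) = 5.0000%
R_f = 2.96% − 0.34 × 5.0000% = 1.2600%
β_Dray = Cov / Var(R_m) = 0.03679 / 0.03433 = 1.0717
E(R_Dray) = R_f + β × MRP = 1.2600% + 1.0717 × 5.0000% = 6.62%

6.62%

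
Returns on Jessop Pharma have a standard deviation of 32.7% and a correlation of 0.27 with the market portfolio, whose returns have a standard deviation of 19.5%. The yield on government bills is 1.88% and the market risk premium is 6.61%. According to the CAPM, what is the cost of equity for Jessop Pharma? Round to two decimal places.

4.87%

β = ρ × σ_i / σ_m = 0.27 × 32.7% / 19.5% = 0.4528
E(R) = 1.88% + 0.4528 × 6.61% = 4.87%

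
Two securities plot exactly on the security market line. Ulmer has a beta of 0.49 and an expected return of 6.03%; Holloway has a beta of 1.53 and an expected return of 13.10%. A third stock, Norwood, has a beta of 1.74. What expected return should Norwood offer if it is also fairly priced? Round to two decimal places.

14.53%

MRP (SML slope) = (13.10% − 6.03%) / (1.53 − 0.49) = 7.07% / 1.04 = 6.7981%
R_f (intercept) = 6.03% − 0.49 × 6.7981% = 2.6989%
E(R_Norwood) = R_f + β × MRP = 2.6989% + 1.74 × 6.7981% = 14.53%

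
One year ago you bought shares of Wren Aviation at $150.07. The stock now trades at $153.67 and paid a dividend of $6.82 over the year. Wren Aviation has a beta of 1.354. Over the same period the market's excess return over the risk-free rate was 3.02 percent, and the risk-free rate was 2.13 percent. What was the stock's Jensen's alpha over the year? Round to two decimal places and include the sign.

+0.72%

Realised HPR = (P1 + D1 − P0) / P0 = (153.67 + 6.82 − 150.07) / 150.07 = 10.42 / 150.07 = 6.9434%
CAPM required = R_f + β·MRP = 2.13% + 1.354 × 3.02% = 6.21908%
α = realised − required = 6.9434% − 6.21908% = +0.72%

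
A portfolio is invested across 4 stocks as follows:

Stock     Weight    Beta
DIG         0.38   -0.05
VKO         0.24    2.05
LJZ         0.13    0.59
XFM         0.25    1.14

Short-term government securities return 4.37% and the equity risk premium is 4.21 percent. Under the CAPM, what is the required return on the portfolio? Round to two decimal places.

β_P = Σ w_i β_i = 0.38×-0.05 + 0.24×2.05 + 0.13×0.59 + 0.25×1.14 = 0.8347
E(R_P) = R_f + β_P × MRP = 4.37% + 0.8347 × 4.21% = 7.88%

7.88%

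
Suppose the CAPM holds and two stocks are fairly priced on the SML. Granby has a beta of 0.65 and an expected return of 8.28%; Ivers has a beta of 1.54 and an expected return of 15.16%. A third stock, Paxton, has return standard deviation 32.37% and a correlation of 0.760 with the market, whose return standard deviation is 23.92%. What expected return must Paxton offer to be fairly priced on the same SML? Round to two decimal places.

MRP = (15.16% − 8.28%) / (1.54 − 0.65) = 7.7303%
R_f = 8.28% − 0.65 × 7.7303% = 3.2553%
β_Paxton = ρ·σ_i/σ_m = 0.760 × 32.37 / 23.92 = 1.0285
E(R_Paxton) = R_f + β × MRP = 3.2553% + 1.0285 × 7.7303% = 11.21%

11.21%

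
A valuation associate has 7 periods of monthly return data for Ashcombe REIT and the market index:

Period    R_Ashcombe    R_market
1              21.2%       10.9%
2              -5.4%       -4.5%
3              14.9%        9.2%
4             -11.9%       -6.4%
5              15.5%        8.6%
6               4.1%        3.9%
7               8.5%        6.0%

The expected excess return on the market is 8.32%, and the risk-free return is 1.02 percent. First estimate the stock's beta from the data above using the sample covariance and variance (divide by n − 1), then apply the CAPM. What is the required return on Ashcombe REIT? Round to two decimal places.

Mean R_i = (21.2 − 5.4 + 14.9 − 11.9 + 15.5 + 4.1 + 8.5) / 7 = 6.7000%
Mean R_m = (10.9 − 4.5 + 9.2 − 6.4 + 8.6 + 3.9 + 6.0) / 7 = 3.9571%
Σ(R_i − R̄_i)(R_m − R̄_m) = 483.3200  ⇒  Cov = 483.3200 / 6 = 80.5533
Σ(R_m − R̄_m)² = 280.2171  ⇒  Var(R_m) = 280.2171 / 6 = 46.7029
β = Cov / Var(R_m) = 80.5533 / 46.7029 = 1.7248
E(R) = R_f + β × MRP = 1.02% + 1.7248 × 8.32% = 15.37%

15.37%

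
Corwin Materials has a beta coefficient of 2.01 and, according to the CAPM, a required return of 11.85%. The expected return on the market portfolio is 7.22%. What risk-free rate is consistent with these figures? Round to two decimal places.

E(R) = R_f + β(E(R_m) − R_f) = R_f(1 − β) + β·E(R_m)
11.85% = R_f × (1 − 2.01) + 2.01 × 7.22%
11.85% = R_f × -1.01 + 14.5122%
R_f = (11.85% − 14.5122%) / -1.01 = 2.64%

2.64%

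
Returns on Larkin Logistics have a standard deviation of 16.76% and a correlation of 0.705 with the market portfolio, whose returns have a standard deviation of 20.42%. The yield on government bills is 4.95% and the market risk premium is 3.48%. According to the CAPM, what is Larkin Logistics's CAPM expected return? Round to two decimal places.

6.96%

β = ρ × σ_i / σ_m = 0.705 × 16.76% / 20.42% = 0.5786
E(R) = 4.95% + 0.5786 × 3.48% = 6.96%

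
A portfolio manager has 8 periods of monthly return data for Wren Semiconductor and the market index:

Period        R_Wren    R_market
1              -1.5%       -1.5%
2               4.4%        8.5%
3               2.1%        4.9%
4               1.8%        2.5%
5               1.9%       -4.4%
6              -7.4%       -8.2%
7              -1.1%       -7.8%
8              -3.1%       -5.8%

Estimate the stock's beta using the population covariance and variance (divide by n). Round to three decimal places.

Mean R_i = (-1.5 + 4.4 + 2.1 + 1.8 + 1.9 − 7.4 − 1.1 − 3.1) / 8 = -0.3625%
Mean R_m = (-1.5 + 8.5 + 4.9 + 2.5 − 4.4 − 8.2 − 7.8 − 5.8) / 8 = -1.4750%
Σ(R_i − R̄_i)(R_m − R̄_m) = 129.0425  ⇒  Cov = 129.0425 / 8 = 16.1303
Σ(R_m − R̄_m)² = 268.4350  ⇒  Var(R_m) = 268.4350 / 8 = 33.5544
β = Cov / Var(R_m) = 16.1303 / 33.5544 = 0.4807

0.481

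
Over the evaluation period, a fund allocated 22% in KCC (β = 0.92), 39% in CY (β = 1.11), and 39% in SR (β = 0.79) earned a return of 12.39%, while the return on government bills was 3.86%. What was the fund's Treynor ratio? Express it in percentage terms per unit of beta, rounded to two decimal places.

β_P = 0.22×0.92 + 0.39×1.11 + 0.39×0.79 = 0.9434
Treynor = (R_P − R_f) / β_P = (12.39% − 3.86%) / 0.9434 = 8.53% / 0.9434 = 9.04%

9.04%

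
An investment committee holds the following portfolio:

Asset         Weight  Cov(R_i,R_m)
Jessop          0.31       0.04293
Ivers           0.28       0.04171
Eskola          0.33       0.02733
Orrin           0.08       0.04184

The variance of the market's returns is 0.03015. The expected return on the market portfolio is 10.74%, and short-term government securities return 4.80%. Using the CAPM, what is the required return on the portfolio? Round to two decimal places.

β_Jessop = 0.04293 / 0.03015 = 1.4239
β_Ivers = 0.04171 / 0.03015 = 1.3834
β_Eskola = 0.02733 / 0.03015 = 0.9065
β_Orrin = 0.04184 / 0.03015 = 1.3877
β_P = Σ w_i β_i = 0.31×1.4239 + 0.28×1.3834 + 0.33×0.9065 + 0.08×1.3877 = 1.2389
MRP = 10.74% − 4.80% = 5.94%
E(R_P) = R_f + β_P × MRP = 4.80% + 1.2389 × 5.94% = 12.16%

12.16%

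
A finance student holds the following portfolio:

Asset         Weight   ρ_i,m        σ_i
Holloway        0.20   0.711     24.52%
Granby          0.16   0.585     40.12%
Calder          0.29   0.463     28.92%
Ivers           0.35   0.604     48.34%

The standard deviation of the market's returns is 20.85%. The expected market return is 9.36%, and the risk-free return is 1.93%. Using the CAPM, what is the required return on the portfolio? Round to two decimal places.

9.54%

β_Holloway = 0.711 × 24.52% / 20.85% = 0.8361
β_Granby = 0.585 × 40.12% / 20.85% = 1.1257
β_Calder = 0.463 × 28.92% / 20.85% = 0.6422
β_Ivers = 0.604 × 48.34% / 20.85% = 1.4004
β_P = Σ w_i β_i = 0.20×0.8361 + 0.16×1.1257 + 0.29×0.6422 + 0.35×1.4004 = 1.0237
MRP = 9.36% − 1.93% = 7.43%
E(R_P) = R_f + β_P × MRP = 1.93% + 1.0237 × 7.43% = 9.54%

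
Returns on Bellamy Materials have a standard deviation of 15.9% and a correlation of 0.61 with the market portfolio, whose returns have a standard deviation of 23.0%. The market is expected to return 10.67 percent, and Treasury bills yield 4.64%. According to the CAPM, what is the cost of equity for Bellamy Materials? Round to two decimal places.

7.18%

β = ρ × σ_i / σ_m = 0.61 × 15.9% / 23.0% = 0.4217
MRP = 10.67% − 4.64% = 6.03%
E(R) = 4.64% + 0.4217 × 6.03% = 7.18%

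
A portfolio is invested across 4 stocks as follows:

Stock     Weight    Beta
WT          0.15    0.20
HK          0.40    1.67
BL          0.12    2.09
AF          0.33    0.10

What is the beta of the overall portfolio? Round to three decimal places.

0.982

β_P = Σ w_i β_i = 0.15×0.20 + 0.40×1.67 + 0.12×2.09 + 0.33×0.10 = 0.9818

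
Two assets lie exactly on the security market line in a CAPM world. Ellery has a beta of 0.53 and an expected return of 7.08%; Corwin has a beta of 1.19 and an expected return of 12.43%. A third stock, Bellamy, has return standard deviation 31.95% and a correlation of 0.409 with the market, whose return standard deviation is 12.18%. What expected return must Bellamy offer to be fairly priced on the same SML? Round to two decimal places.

11.48%

MRP = (12.43% − 7.08%) / (1.19 − 0.53) = 8.1061%
R_f = 7.08% − 0.53 × 8.1061% = 2.7838%
β_Bellamy = ρ·σ_i/σ_m = 0.409 × 31.95 / 12.18 = 1.0729
E(R_Bellamy) = R_f + β × MRP = 2.7838% + 1.0729 × 8.1061% = 11.48%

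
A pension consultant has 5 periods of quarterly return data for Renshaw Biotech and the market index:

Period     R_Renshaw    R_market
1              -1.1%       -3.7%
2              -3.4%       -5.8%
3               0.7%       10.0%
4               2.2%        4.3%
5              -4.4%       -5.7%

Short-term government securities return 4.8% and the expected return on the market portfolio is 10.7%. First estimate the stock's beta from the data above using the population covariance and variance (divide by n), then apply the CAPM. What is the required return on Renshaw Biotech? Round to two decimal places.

Mean R_i = (-1.1 − 3.4 + 0.7 + 2.2 − 4.4) / 5 = -1.2000%
Mean R_m = (-3.7 − 5.8 + 10.0 + 4.3 − 5.7) / 5 = -0.1800%
Σ(R_i − R̄_i)(R_m − R̄_m) = 64.2500  ⇒  Cov = 64.2500 / 5 = 12.8500
Σ(R_m − R̄_m)² = 198.1480  ⇒  Var(R_m) = 198.1480 / 5 = 39.6296
β = Cov / Var(R_m) = 12.8500 / 39.6296 = 0.3243
MRP = 10.7% − 4.8% = 5.90%
E(R) = R_f + β × MRP = 4.8% + 0.3243 × 5.9% = 6.71%

6.71%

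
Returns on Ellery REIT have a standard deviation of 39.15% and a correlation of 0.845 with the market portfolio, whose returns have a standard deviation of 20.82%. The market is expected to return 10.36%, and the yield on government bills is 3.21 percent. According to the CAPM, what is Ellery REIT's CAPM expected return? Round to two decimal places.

14.57%

β = ρ × σ_i / σ_m = 0.845 × 39.15% / 20.82% = 1.5889
MRP = 10.36% − 3.21% = 7.15%
E(R) = 3.21% + 1.5889 × 7.15% = 14.57%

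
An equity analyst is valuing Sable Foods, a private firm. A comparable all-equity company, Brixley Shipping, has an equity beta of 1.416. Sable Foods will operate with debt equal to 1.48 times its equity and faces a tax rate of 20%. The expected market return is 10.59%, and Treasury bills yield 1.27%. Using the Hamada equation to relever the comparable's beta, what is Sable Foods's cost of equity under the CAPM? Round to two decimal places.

30.09%

β_L = β_U × [1 + (1 − t)(D/E)] = 1.416 × [1 + (1 − 0.20) × 1.48]
    = 1.416 × [1 + 0.80 × 1.48] = 1.416 × 2.1840 = 3.0925
MRP = 10.59% − 1.27% = 9.32%
E(R) = R_f + β_L × MRP = 1.27% + 3.0925 × 9.32% = 30.09%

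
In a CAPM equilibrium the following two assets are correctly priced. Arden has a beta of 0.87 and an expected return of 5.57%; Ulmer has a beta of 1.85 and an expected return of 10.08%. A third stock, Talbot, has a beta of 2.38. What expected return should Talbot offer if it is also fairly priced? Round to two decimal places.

12.52%

MRP (SML slope) = (10.08% − 5.57%) / (1.85 − 0.87) = 4.51% / 0.98 = 4.6020%
R_f (intercept) = 5.57% − 0.87 × 4.6020% = 1.5663%
E(R_Talbot) = R_f + β × MRP = 1.5663% + 2.38 × 4.6020% = 12.52%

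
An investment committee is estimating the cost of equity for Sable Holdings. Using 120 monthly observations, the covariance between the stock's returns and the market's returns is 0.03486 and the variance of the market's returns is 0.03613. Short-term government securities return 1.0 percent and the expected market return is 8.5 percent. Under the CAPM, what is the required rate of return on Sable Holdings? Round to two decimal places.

β = Cov(R_i, R_m) / Var(R_m) = 0.03486 / 0.03613 = 0.9648
MRP = 8.5% − 1.0% = 7.50%
E(R) = R_f + β × MRP = 1.0% + 0.9648 × 7.5% = 8.24%

8.24%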